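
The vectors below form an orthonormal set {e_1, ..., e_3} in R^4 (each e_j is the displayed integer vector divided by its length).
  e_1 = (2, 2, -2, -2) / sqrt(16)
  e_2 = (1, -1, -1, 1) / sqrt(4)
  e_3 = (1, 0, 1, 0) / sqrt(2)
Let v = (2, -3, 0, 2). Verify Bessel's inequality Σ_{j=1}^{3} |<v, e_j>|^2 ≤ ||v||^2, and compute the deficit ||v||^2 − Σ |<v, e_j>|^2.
Σ |<v, e_j>|^2 = 33/2; ||v||^2 = 17; deficit = 1/2

Write each e_j = u_j / sqrt(<u_j, u_j>) where u_j is the displayed integer vector. Then <v, e_j> = <v, u_j> / sqrt(<u_j, u_j>), so |<v, e_j>|^2 = <v, u_j>^2 / <u_j, u_j>.
Coefficients: <v, e_1> = -6/sqrt(16), <v, e_2> = 7/sqrt(4), <v, e_3> = 2/sqrt(2).
Square and sum: Σ |<v, e_j>|^2 = 33/2.
Compute ||v||^2 = v·v = 17.
Deficit = 17 − 33/2 = 1/2 ≥ 0, confirming Bessel's inequality. (The deficit equals ||v − Σ <v,e_j> e_j||^2, the squared distance from v to span{e_j}.)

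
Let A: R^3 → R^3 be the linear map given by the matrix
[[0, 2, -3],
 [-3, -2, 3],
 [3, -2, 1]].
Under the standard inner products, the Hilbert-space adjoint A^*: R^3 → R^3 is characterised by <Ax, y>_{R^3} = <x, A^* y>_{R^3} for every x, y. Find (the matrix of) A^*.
A^* = A^T =
[[0, -3, 3],
 [2, -2, -2],
 [-3, 3, 1]]

For real matrices with standard dot products, the defining identity <Ax, y> = <x, A^* y> gives (Ax)^T y = x^T (A^*) y, i.e. x^T A^T y = x^T (A^*) y. Since this holds for all x, y, we must have A^* = A^T. Therefore
A^* =
[[0, -3, 3],
 [2, -2, -2],
 [-3, 3, 1]].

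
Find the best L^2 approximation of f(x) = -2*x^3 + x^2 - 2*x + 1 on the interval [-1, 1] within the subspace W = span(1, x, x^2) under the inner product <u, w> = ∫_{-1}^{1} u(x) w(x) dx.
g(x) = x^2 - 16*x/5 + 1

The best approximation g ∈ W is the orthogonal projection of f onto W. Writing g = a_0 + a_1 x + a_2 x^2, the coefficients solve the normal equations G · a = b where
  G_{ij} = <φ_i, φ_j> and b_i = <f, φ_i>, with φ_0 = 1, φ_1 = x, φ_2 = x^2.
G =
  [2, 0, 2/3]
  [0, 2/3, 0]
  [2/3, 0, 2/5],
b = (8/3, -32/15, 16/15).
Solving gives a_0 = 1, a_1 = -16/5, a_2 = 1, so
  g(x) = x^2 - 16*x/5 + 1.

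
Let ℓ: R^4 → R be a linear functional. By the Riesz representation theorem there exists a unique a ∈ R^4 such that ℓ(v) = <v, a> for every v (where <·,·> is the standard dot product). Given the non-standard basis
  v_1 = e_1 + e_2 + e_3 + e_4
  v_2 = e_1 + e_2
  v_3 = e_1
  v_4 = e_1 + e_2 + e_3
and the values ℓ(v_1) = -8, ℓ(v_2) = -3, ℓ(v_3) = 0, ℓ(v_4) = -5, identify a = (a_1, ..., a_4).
a = (0, -3, -2, -3)

Write a = (a_1, ..., a_4) in the standard basis. For each basis vector v_i, ℓ(v_i) = <v_i, a> is a linear equation in the a_j's. Collect the n equations into a matrix system V a = ℓ, where row i of V is v_i (expressed in the standard basis). Since V is invertible (lower-triangular with 1s on the diagonal, up to permutation), solve by back-substitution:
  V =
[[1, 1, 1, 1],
 [1, 1, 0, 0],
 [1, 0, 0, 0],
 [1, 1, 1, 0]]
  V a = (-8, -3, 0, -5)
Solving gives a = (0, -3, -2, -3).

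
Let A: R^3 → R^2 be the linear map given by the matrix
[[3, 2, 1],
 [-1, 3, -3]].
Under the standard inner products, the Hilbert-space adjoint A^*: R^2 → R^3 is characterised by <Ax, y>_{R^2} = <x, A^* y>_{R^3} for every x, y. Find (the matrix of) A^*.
A^* = A^T =
[[3, -1],
 [2, 3],
 [1, -3]]

For real matrices with standard dot products, the defining identity <Ax, y> = <x, A^* y> gives (Ax)^T y = x^T (A^*) y, i.e. x^T A^T y = x^T (A^*) y. Since this holds for all x, y, we must have A^* = A^T. Therefore
A^* =
[[3, -1],
 [2, 3],
 [1, -3]].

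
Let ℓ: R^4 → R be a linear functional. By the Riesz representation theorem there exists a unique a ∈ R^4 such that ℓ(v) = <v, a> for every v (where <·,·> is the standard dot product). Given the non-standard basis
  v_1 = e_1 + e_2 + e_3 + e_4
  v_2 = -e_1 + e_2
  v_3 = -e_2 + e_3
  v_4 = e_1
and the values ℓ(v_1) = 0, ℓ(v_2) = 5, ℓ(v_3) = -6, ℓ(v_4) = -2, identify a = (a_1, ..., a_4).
a = (-2, 3, -3, 2)

Write a = (a_1, ..., a_4) in the standard basis. For each basis vector v_i, ℓ(v_i) = <v_i, a> is a linear equation in the a_j's. Collect the n equations into a matrix system V a = ℓ, where row i of V is v_i (expressed in the standard basis). Since V is invertible (lower-triangular with 1s on the diagonal, up to permutation), solve by back-substitution:
  V =
[[1, 1, 1, 1],
 [-1, 1, 0, 0],
 [0, -1, 1, 0],
 [1, 0, 0, 0]]
  V a = (0, 5, -6, -2)
Solving gives a = (-2, 3, -3, 2).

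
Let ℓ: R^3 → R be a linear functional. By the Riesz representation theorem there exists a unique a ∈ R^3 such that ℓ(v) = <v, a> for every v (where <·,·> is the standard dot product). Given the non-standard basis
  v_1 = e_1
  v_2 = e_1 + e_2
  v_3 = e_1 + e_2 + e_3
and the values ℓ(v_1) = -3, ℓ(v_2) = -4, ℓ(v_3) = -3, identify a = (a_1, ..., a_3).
a = (-3, -1, 1)

Write a = (a_1, ..., a_3) in the standard basis. For each basis vector v_i, ℓ(v_i) = <v_i, a> is a linear equation in the a_j's. Collect the n equations into a matrix system V a = ℓ, where row i of V is v_i (expressed in the standard basis). Since V is invertible (lower-triangular with 1s on the diagonal, up to permutation), solve by back-substitution:
  V =
[[1, 0, 0],
 [1, 1, 0],
 [1, 1, 1]]
  V a = (-3, -4, -3)
Solving gives a = (-3, -1, 1).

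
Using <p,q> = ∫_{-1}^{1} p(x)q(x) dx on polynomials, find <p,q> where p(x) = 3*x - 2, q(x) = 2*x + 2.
<p,q> = -4

Expand the product: p(x)·q(x) = 6*x^2 + 2*x - 4.
∫_{-1}^{1} of each monomial x^k gives [2/(k+1) if k even, 0 if k odd]. Integrating term-by-term (or equivalently evaluating the antiderivative F(x) = 2*x^3 + x^2 - 4*x at the endpoints):
  F(1) − F(−1) = -1 − (3) = -4.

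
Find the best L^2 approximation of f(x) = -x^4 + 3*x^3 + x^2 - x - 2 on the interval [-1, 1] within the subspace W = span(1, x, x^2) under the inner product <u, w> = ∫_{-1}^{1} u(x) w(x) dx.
g(x) = x^2/7 + 4*x/5 - 67/35

The best approximation g ∈ W is the orthogonal projection of f onto W. Writing g = a_0 + a_1 x + a_2 x^2, the coefficients solve the normal equations G · a = b where
  G_{ij} = <φ_i, φ_j> and b_i = <f, φ_i>, with φ_0 = 1, φ_1 = x, φ_2 = x^2.
G =
  [2, 0, 2/3]
  [0, 2/3, 0]
  [2/3, 0, 2/5],
b = (-56/15, 8/15, -128/105).
Solving gives a_0 = -67/35, a_1 = 4/5, a_2 = 1/7, so
  g(x) = x^2/7 + 4*x/5 - 67/35.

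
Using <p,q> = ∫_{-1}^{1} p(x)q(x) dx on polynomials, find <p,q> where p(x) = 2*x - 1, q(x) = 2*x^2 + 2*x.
<p,q> = 4/3

Expand the product: p(x)·q(x) = 4*x^3 + 2*x^2 - 2*x.
∫_{-1}^{1} of each monomial x^k gives [2/(k+1) if k even, 0 if k odd]. Integrating term-by-term (or equivalently evaluating the antiderivative F(x) = x^4 + 2*x^3/3 - x^2 at the endpoints):
  F(1) − F(−1) = 2/3 − (-2/3) = 4/3.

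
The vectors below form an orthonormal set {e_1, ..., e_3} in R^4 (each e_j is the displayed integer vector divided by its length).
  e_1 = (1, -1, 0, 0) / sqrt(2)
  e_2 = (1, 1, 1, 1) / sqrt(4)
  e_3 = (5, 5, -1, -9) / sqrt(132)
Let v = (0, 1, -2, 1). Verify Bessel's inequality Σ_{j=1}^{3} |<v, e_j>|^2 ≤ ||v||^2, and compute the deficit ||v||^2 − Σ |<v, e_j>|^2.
Σ |<v, e_j>|^2 = 35/66; ||v||^2 = 6; deficit = 361/66

Write each e_j = u_j / sqrt(<u_j, u_j>) where u_j is the displayed integer vector. Then <v, e_j> = <v, u_j> / sqrt(<u_j, u_j>), so |<v, e_j>|^2 = <v, u_j>^2 / <u_j, u_j>.
Coefficients: <v, e_1> = -1/sqrt(2), <v, e_2> = 0/sqrt(4), <v, e_3> = -2/sqrt(132).
Square and sum: Σ |<v, e_j>|^2 = 35/66.
Compute ||v||^2 = v·v = 6.
Deficit = 6 − 35/66 = 361/66 ≥ 0, confirming Bessel's inequality. (The deficit equals ||v − Σ <v,e_j> e_j||^2, the squared distance from v to span{e_j}.)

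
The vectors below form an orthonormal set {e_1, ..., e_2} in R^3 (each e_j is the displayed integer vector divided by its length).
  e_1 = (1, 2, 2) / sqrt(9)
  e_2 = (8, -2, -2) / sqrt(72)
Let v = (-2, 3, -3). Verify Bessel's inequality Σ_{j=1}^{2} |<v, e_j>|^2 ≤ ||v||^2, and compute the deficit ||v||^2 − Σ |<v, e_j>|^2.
Σ |<v, e_j>|^2 = 4; ||v||^2 = 22; deficit = 18

Write each e_j = u_j / sqrt(<u_j, u_j>) where u_j is the displayed integer vector. Then <v, e_j> = <v, u_j> / sqrt(<u_j, u_j>), so |<v, e_j>|^2 = <v, u_j>^2 / <u_j, u_j>.
Coefficients: <v, e_1> = -2/sqrt(9), <v, e_2> = -16/sqrt(72).
Square and sum: Σ |<v, e_j>|^2 = 4.
Compute ||v||^2 = v·v = 22.
Deficit = 22 − 4 = 18 ≥ 0, confirming Bessel's inequality. (The deficit equals ||v − Σ <v,e_j> e_j||^2, the squared distance from v to span{e_j}.)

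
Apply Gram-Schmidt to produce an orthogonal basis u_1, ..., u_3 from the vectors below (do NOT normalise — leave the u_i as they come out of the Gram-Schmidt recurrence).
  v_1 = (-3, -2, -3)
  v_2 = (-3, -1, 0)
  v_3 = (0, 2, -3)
Orthogonal basis:
  u_1 = (-3, -2, -3)
  u_2 = (-3/2, 0, 3/2)
  u_3 = (-9/11, 27/11, -9/11)

Apply the Gram-Schmidt recurrence
  u_1 = v_1
  u_i = v_i − Σ_{j<i} ((v_i · u_j) / (u_j · u_j)) · u_j.

Step by step this gives:
  u_1 = (-3, -2, -3)
  u_2 = (-3/2, 0, 3/2)
  u_3 = (-9/11, 27/11, -9/11)

Orthogonality check:
  u_2 · u_1 = 0 (should be 0)
  u_3 · u_1 = 0 (should be 0)
  u_3 · u_2 = 0 (should be 0)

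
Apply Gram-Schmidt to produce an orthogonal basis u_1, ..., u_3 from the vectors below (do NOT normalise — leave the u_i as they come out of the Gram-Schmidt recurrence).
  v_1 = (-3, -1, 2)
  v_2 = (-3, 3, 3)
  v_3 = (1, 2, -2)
Orthogonal basis:
  u_1 = (-3, -1, 2)
  u_2 = (-3/7, 27/7, 9/7)
  u_3 = (-21/26, 7/26, -14/13)

Apply the Gram-Schmidt recurrence
  u_1 = v_1
  u_i = v_i − Σ_{j<i} ((v_i · u_j) / (u_j · u_j)) · u_j.

Step by step this gives:
  u_1 = (-3, -1, 2)
  u_2 = (-3/7, 27/7, 9/7)
  u_3 = (-21/26, 7/26, -14/13)

Orthogonality check:
  u_2 · u_1 = 0 (should be 0)
  u_3 · u_1 = 0 (should be 0)
  u_3 · u_2 = 0 (should be 0)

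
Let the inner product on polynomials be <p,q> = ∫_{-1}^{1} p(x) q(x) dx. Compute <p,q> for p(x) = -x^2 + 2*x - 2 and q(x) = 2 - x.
<p,q> = -32/3

Expand the product: p(x)·q(x) = x^3 - 4*x^2 + 6*x - 4.
∫_{-1}^{1} of each monomial x^k gives [2/(k+1) if k even, 0 if k odd]. Integrating term-by-term (or equivalently evaluating the antiderivative F(x) = x^4/4 - 4*x^3/3 + 3*x^2 - 4*x at the endpoints):
  F(1) − F(−1) = -25/12 − (103/12) = -32/3.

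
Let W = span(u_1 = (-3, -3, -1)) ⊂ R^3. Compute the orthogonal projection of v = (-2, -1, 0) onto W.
proj_W(v) = (-27/19, -27/19, -9/19)

Set up U = [u_1 | ... | u_1] ∈ R^(3×1). The projector onto W = col(U) is P = U (U^T U)^(-1) U^T.
Compute U^T U =
  [19],
and U^T v = (9).
Solve U^T U · c = U^T v for the coefficients: c = (9/19). The projection is proj_W(v) = U c.
Check: (v - proj_W(v)) · u_1 = 0  (should be 0).
Result: proj_W(v) = (-27/19, -27/19, -9/19).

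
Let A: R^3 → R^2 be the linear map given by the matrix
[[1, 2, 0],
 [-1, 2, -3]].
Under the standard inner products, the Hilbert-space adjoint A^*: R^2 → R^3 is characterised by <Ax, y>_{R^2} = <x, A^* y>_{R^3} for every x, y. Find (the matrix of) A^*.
A^* = A^T =
[[1, -1],
 [2, 2],
 [0, -3]]

For real matrices with standard dot products, the defining identity <Ax, y> = <x, A^* y> gives (Ax)^T y = x^T (A^*) y, i.e. x^T A^T y = x^T (A^*) y. Since this holds for all x, y, we must have A^* = A^T. Therefore
A^* =
[[1, -1],
 [2, 2],
 [0, -3]].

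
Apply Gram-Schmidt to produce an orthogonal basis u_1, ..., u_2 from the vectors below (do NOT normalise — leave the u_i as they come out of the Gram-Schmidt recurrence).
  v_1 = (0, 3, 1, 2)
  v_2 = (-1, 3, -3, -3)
Orthogonal basis:
  u_1 = (0, 3, 1, 2)
  u_2 = (-1, 3, -3, -3)

Apply the Gram-Schmidt recurrence
  u_1 = v_1
  u_i = v_i − Σ_{j<i} ((v_i · u_j) / (u_j · u_j)) · u_j.

Step by step this gives:
  u_1 = (0, 3, 1, 2)
  u_2 = (-1, 3, -3, -3)

Orthogonality check:
  u_2 · u_1 = 0 (should be 0)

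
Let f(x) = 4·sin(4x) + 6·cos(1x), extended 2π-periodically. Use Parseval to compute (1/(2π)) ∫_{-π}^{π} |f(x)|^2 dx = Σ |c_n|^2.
Σ |c_n|^2 = 26

Expand |f|^2 and use orthogonality of {sin(nx), cos(mx)} on [-π, π]:
  ∫_{-π}^{π} sin(nx)^2 dx = π, ∫ cos(mx)^2 dx = π, and cross terms integrate to 0.
So ∫_{-π}^{π} f(x)^2 dx = 4^2 · π + 6^2 · π = (16 + 36)π.
Divide by 2π: (16 + 36)/2 = 26.
By Parseval, this equals Σ |c_n|^2.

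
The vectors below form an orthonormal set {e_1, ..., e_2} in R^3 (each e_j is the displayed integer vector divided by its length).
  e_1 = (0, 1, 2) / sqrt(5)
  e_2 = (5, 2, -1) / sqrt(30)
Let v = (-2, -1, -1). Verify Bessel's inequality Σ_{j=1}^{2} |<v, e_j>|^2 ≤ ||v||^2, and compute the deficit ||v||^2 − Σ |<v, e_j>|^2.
Σ |<v, e_j>|^2 = 35/6; ||v||^2 = 6; deficit = 1/6

Write each e_j = u_j / sqrt(<u_j, u_j>) where u_j is the displayed integer vector. Then <v, e_j> = <v, u_j> / sqrt(<u_j, u_j>), so |<v, e_j>|^2 = <v, u_j>^2 / <u_j, u_j>.
Coefficients: <v, e_1> = -3/sqrt(5), <v, e_2> = -11/sqrt(30).
Square and sum: Σ |<v, e_j>|^2 = 35/6.
Compute ||v||^2 = v·v = 6.
Deficit = 6 − 35/6 = 1/6 ≥ 0, confirming Bessel's inequality. (The deficit equals ||v − Σ <v,e_j> e_j||^2, the squared distance from v to span{e_j}.)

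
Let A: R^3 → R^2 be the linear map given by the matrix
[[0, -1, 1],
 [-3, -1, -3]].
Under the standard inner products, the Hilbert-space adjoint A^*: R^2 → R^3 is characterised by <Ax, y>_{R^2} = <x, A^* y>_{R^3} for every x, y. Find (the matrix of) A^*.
A^* = A^T =
[[0, -3],
 [-1, -1],
 [1, -3]]

For real matrices with standard dot products, the defining identity <Ax, y> = <x, A^* y> gives (Ax)^T y = x^T (A^*) y, i.e. x^T A^T y = x^T (A^*) y. Since this holds for all x, y, we must have A^* = A^T. Therefore
A^* =
[[0, -3],
 [-1, -1],
 [1, -3]].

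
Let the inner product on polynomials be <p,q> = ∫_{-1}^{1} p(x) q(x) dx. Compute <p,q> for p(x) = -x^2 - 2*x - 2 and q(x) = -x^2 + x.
<p,q> = 2/5

Expand the product: p(x)·q(x) = x^4 + x^3 - 2*x.
∫_{-1}^{1} of each monomial x^k gives [2/(k+1) if k even, 0 if k odd]. Integrating term-by-term (or equivalently evaluating the antiderivative F(x) = x^5/5 + x^4/4 - x^2 at the endpoints):
  F(1) − F(−1) = -11/20 − (-19/20) = 2/5.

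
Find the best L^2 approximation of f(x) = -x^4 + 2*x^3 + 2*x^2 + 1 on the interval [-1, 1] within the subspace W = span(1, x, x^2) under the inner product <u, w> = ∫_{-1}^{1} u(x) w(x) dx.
g(x) = 8*x^2/7 + 6*x/5 + 38/35

The best approximation g ∈ W is the orthogonal projection of f onto W. Writing g = a_0 + a_1 x + a_2 x^2, the coefficients solve the normal equations G · a = b where
  G_{ij} = <φ_i, φ_j> and b_i = <f, φ_i>, with φ_0 = 1, φ_1 = x, φ_2 = x^2.
G =
  [2, 0, 2/3]
  [0, 2/3, 0]
  [2/3, 0, 2/5],
b = (44/15, 4/5, 124/105).
Solving gives a_0 = 38/35, a_1 = 6/5, a_2 = 8/7, so
  g(x) = 8*x^2/7 + 6*x/5 + 38/35.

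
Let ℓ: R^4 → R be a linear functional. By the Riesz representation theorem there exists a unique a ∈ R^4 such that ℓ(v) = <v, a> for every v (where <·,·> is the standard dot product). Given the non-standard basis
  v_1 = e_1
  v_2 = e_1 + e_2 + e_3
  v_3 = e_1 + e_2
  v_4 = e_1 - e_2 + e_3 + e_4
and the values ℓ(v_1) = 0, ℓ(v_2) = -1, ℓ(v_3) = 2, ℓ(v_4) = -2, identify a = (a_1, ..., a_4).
a = (0, 2, -3, 3)

Write a = (a_1, ..., a_4) in the standard basis. For each basis vector v_i, ℓ(v_i) = <v_i, a> is a linear equation in the a_j's. Collect the n equations into a matrix system V a = ℓ, where row i of V is v_i (expressed in the standard basis). Since V is invertible (lower-triangular with 1s on the diagonal, up to permutation), solve by back-substitution:
  V =
[[1, 0, 0, 0],
 [1, 1, 1, 0],
 [1, 1, 0, 0],
 [1, -1, 1, 1]]
  V a = (0, -1, 2, -2)
Solving gives a = (0, 2, -3, 3).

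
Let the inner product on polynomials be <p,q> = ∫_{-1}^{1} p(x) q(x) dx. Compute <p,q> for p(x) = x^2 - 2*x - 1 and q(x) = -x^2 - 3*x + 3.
<p,q> = 4/15

Expand the product: p(x)·q(x) = -x^4 - x^3 + 10*x^2 - 3*x - 3.
∫_{-1}^{1} of each monomial x^k gives [2/(k+1) if k even, 0 if k odd]. Integrating term-by-term (or equivalently evaluating the antiderivative F(x) = -x^5/5 - x^4/4 + 10*x^3/3 - 3*x^2/2 - 3*x at the endpoints):
  F(1) − F(−1) = -97/60 − (-113/60) = 4/15.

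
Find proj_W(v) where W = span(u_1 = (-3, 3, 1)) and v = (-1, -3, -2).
proj_W(v) = (24/19, -24/19, -8/19)

Set up U = [u_1 | ... | u_1] ∈ R^(3×1). The projector onto W = col(U) is P = U (U^T U)^(-1) U^T.
Compute U^T U =
  [19],
and U^T v = (-8).
Solve U^T U · c = U^T v for the coefficients: c = (-8/19). The projection is proj_W(v) = U c.
Check: (v - proj_W(v)) · u_1 = 0  (should be 0).
Result: proj_W(v) = (24/19, -24/19, -8/19).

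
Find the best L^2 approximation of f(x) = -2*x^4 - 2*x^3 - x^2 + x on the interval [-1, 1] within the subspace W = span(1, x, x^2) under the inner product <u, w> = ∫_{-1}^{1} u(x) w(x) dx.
g(x) = -19*x^2/7 - x/5 + 6/35

The best approximation g ∈ W is the orthogonal projection of f onto W. Writing g = a_0 + a_1 x + a_2 x^2, the coefficients solve the normal equations G · a = b where
  G_{ij} = <φ_i, φ_j> and b_i = <f, φ_i>, with φ_0 = 1, φ_1 = x, φ_2 = x^2.
G =
  [2, 0, 2/3]
  [0, 2/3, 0]
  [2/3, 0, 2/5],
b = (-22/15, -2/15, -34/35).
Solving gives a_0 = 6/35, a_1 = -1/5, a_2 = -19/7, so
  g(x) = -19*x^2/7 - x/5 + 6/35.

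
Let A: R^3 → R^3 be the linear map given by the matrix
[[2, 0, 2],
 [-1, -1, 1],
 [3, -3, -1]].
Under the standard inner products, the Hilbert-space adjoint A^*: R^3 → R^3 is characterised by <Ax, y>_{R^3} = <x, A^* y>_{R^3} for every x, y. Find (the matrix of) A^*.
A^* = A^T =
[[2, -1, 3],
 [0, -1, -3],
 [2, 1, -1]]

For real matrices with standard dot products, the defining identity <Ax, y> = <x, A^* y> gives (Ax)^T y = x^T (A^*) y, i.e. x^T A^T y = x^T (A^*) y. Since this holds for all x, y, we must have A^* = A^T. Therefore
A^* =
[[2, -1, 3],
 [0, -1, -3],
 [2, 1, -1]].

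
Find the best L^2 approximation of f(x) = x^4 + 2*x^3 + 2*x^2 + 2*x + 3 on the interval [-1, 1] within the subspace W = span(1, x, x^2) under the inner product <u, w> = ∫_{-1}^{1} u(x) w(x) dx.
g(x) = 20*x^2/7 + 16*x/5 + 102/35

The best approximation g ∈ W is the orthogonal projection of f onto W. Writing g = a_0 + a_1 x + a_2 x^2, the coefficients solve the normal equations G · a = b where
  G_{ij} = <φ_i, φ_j> and b_i = <f, φ_i>, with φ_0 = 1, φ_1 = x, φ_2 = x^2.
G =
  [2, 0, 2/3]
  [0, 2/3, 0]
  [2/3, 0, 2/5],
b = (116/15, 32/15, 108/35).
Solving gives a_0 = 102/35, a_1 = 16/5, a_2 = 20/7, so
  g(x) = 20*x^2/7 + 16*x/5 + 102/35.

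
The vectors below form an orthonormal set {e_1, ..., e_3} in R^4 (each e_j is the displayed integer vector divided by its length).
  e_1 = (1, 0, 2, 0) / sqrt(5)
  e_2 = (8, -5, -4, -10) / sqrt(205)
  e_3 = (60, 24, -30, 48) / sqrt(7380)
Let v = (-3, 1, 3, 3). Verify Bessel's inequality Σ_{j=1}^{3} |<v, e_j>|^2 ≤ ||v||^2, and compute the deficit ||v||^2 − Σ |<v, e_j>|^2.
Σ |<v, e_j>|^2 = 139/5; ||v||^2 = 28; deficit = 1/5

Write each e_j = u_j / sqrt(<u_j, u_j>) where u_j is the displayed integer vector. Then <v, e_j> = <v, u_j> / sqrt(<u_j, u_j>), so |<v, e_j>|^2 = <v, u_j>^2 / <u_j, u_j>.
Coefficients: <v, e_1> = 3/sqrt(5), <v, e_2> = -71/sqrt(205), <v, e_3> = -102/sqrt(7380).
Square and sum: Σ |<v, e_j>|^2 = 139/5.
Compute ||v||^2 = v·v = 28.
Deficit = 28 − 139/5 = 1/5 ≥ 0, confirming Bessel's inequality. (The deficit equals ||v − Σ <v,e_j> e_j||^2, the squared distance from v to span{e_j}.)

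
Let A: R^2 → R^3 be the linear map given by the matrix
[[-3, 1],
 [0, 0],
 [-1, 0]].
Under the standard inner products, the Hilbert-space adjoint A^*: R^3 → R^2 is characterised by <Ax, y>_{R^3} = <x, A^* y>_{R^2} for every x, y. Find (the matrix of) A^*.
A^* = A^T =
[[-3, 0, -1],
 [1, 0, 0]]

For real matrices with standard dot products, the defining identity <Ax, y> = <x, A^* y> gives (Ax)^T y = x^T (A^*) y, i.e. x^T A^T y = x^T (A^*) y. Since this holds for all x, y, we must have A^* = A^T. Therefore
A^* =
[[-3, 0, -1],
 [1, 0, 0]].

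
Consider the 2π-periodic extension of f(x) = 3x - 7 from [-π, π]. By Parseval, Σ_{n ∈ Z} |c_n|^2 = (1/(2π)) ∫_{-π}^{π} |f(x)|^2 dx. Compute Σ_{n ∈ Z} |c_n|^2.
Σ |c_n|^2 = 3π^2 + 49

Expand and integrate term by term over [-π, π]:
  ∫ (3x)^2 dx = 9·(2π^3/3); ∫ 2·3·(-7)·x dx = 0 (odd integrand); ∫ (-7)^2 dx = 49·2π.
So (1/(2π)) ∫_{-π}^{π} (3x - 7)^2 dx = 9π^2/3 + 49 = 3π^2 + 49.
Parseval ⇒ Σ |c_n|^2 = 3π^2 + 49.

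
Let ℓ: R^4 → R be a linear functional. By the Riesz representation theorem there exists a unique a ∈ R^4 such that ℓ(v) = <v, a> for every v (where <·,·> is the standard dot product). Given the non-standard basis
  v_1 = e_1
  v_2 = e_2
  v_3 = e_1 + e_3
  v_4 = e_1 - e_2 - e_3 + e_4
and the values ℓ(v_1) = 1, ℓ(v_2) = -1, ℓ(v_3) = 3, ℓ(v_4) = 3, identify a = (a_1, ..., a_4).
a = (1, -1, 2, 3)

Write a = (a_1, ..., a_4) in the standard basis. For each basis vector v_i, ℓ(v_i) = <v_i, a> is a linear equation in the a_j's. Collect the n equations into a matrix system V a = ℓ, where row i of V is v_i (expressed in the standard basis). Since V is invertible (lower-triangular with 1s on the diagonal, up to permutation), solve by back-substitution:
  V =
[[1, 0, 0, 0],
 [0, 1, 0, 0],
 [1, 0, 1, 0],
 [1, -1, -1, 1]]
  V a = (1, -1, 3, 3)
Solving gives a = (1, -1, 2, 3).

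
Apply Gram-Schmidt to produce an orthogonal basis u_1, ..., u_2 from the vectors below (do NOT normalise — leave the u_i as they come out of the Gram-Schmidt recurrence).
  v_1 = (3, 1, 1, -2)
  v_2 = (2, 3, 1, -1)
Orthogonal basis:
  u_1 = (3, 1, 1, -2)
  u_2 = (-2/5, 11/5, 1/5, 3/5)

Apply the Gram-Schmidt recurrence
  u_1 = v_1
  u_i = v_i − Σ_{j<i} ((v_i · u_j) / (u_j · u_j)) · u_j.

Step by step this gives:
  u_1 = (3, 1, 1, -2)
  u_2 = (-2/5, 11/5, 1/5, 3/5)

Orthogonality check:
  u_2 · u_1 = 0 (should be 0)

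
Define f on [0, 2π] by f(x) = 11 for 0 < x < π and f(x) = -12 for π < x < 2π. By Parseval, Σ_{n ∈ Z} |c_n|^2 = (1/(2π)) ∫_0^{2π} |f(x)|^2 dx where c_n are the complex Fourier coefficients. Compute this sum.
Σ |c_n|^2 = 265/2

Parseval equates the L^2 energy of f (normalised by 1/(2π)) with the ℓ^2 sum of its Fourier coefficients: (1/(2π)) ∫_0^{2π} |f|^2 = Σ |c_n|^2.
Compute the left side: (1/(2π)) [∫_0^π 11^2 dx + ∫_π^{2π} (-12)^2 dx] = (1/(2π)) · (121π + 144π) = (121 + 144)/2 = 265/2.
So Σ_{n ∈ Z} |c_n|^2 = 265/2.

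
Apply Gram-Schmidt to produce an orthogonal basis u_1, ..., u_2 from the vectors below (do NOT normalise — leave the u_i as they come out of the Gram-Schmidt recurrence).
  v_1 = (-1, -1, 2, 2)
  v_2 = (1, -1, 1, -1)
Orthogonal basis:
  u_1 = (-1, -1, 2, 2)
  u_2 = (1, -1, 1, -1)

Apply the Gram-Schmidt recurrence
  u_1 = v_1
  u_i = v_i − Σ_{j<i} ((v_i · u_j) / (u_j · u_j)) · u_j.

Step by step this gives:
  u_1 = (-1, -1, 2, 2)
  u_2 = (1, -1, 1, -1)

Orthogonality check:
  u_2 · u_1 = 0 (should be 0)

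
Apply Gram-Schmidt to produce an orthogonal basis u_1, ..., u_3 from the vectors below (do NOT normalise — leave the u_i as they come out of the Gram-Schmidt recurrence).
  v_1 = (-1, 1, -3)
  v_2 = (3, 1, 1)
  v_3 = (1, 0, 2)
Orthogonal basis:
  u_1 = (-1, 1, -3)
  u_2 = (28/11, 16/11, -4/11)
  u_3 = (-1/6, 1/3, 1/6)

Apply the Gram-Schmidt recurrence
  u_1 = v_1
  u_i = v_i − Σ_{j<i} ((v_i · u_j) / (u_j · u_j)) · u_j.

Step by step this gives:
  u_1 = (-1, 1, -3)
  u_2 = (28/11, 16/11, -4/11)
  u_3 = (-1/6, 1/3, 1/6)

Orthogonality check:
  u_2 · u_1 = 0 (should be 0)
  u_3 · u_1 = 0 (should be 0)
  u_3 · u_2 = 0 (should be 0)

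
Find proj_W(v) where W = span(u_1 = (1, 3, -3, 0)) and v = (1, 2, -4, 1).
proj_W(v) = (1, 3, -3, 0)

Set up U = [u_1 | ... | u_1] ∈ R^(4×1). The projector onto W = col(U) is P = U (U^T U)^(-1) U^T.
Compute U^T U =
  [19],
and U^T v = (19).
Solve U^T U · c = U^T v for the coefficients: c = (1). The projection is proj_W(v) = U c.
Check: (v - proj_W(v)) · u_1 = 0  (should be 0).
Result: proj_W(v) = (1, 3, -3, 0).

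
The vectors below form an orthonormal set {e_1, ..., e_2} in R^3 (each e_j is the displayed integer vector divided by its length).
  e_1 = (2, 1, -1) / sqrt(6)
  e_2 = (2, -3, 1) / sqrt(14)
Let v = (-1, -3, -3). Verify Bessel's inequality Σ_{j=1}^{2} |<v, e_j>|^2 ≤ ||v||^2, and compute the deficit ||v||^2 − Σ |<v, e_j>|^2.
Σ |<v, e_j>|^2 = 38/21; ||v||^2 = 19; deficit = 361/21

Write each e_j = u_j / sqrt(<u_j, u_j>) where u_j is the displayed integer vector. Then <v, e_j> = <v, u_j> / sqrt(<u_j, u_j>), so |<v, e_j>|^2 = <v, u_j>^2 / <u_j, u_j>.
Coefficients: <v, e_1> = -2/sqrt(6), <v, e_2> = 4/sqrt(14).
Square and sum: Σ |<v, e_j>|^2 = 38/21.
Compute ||v||^2 = v·v = 19.
Deficit = 19 − 38/21 = 361/21 ≥ 0, confirming Bessel's inequality. (The deficit equals ||v − Σ <v,e_j> e_j||^2, the squared distance from v to span{e_j}.)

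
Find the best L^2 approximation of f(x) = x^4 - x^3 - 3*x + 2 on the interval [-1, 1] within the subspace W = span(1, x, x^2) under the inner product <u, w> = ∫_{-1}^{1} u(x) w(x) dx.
g(x) = 6*x^2/7 - 18*x/5 + 67/35

The best approximation g ∈ W is the orthogonal projection of f onto W. Writing g = a_0 + a_1 x + a_2 x^2, the coefficients solve the normal equations G · a = b where
  G_{ij} = <φ_i, φ_j> and b_i = <f, φ_i>, with φ_0 = 1, φ_1 = x, φ_2 = x^2.
G =
  [2, 0, 2/3]
  [0, 2/3, 0]
  [2/3, 0, 2/5],
b = (22/5, -12/5, 34/21).
Solving gives a_0 = 67/35, a_1 = -18/5, a_2 = 6/7, so
  g(x) = 6*x^2/7 - 18*x/5 + 67/35.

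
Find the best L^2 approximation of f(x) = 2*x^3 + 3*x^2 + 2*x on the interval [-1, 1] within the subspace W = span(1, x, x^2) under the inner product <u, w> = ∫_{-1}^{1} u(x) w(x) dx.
g(x) = 3*x^2 + 16*x/5

The best approximation g ∈ W is the orthogonal projection of f onto W. Writing g = a_0 + a_1 x + a_2 x^2, the coefficients solve the normal equations G · a = b where
  G_{ij} = <φ_i, φ_j> and b_i = <f, φ_i>, with φ_0 = 1, φ_1 = x, φ_2 = x^2.
G =
  [2, 0, 2/3]
  [0, 2/3, 0]
  [2/3, 0, 2/5],
b = (2, 32/15, 6/5).
Solving gives a_0 = 0, a_1 = 16/5, a_2 = 3, so
  g(x) = 3*x^2 + 16*x/5.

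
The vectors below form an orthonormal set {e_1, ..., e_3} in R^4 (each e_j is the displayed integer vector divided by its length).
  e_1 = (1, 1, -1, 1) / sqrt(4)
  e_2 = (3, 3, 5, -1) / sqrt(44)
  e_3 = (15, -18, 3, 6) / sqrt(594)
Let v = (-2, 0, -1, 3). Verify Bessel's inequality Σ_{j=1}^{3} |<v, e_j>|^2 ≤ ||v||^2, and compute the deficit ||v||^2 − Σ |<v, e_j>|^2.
Σ |<v, e_j>|^2 = 35/6; ||v||^2 = 14; deficit = 49/6

Write each e_j = u_j / sqrt(<u_j, u_j>) where u_j is the displayed integer vector. Then <v, e_j> = <v, u_j> / sqrt(<u_j, u_j>), so |<v, e_j>|^2 = <v, u_j>^2 / <u_j, u_j>.
Coefficients: <v, e_1> = 2/sqrt(4), <v, e_2> = -14/sqrt(44), <v, e_3> = -15/sqrt(594).
Square and sum: Σ |<v, e_j>|^2 = 35/6.
Compute ||v||^2 = v·v = 14.
Deficit = 14 − 35/6 = 49/6 ≥ 0, confirming Bessel's inequality. (The deficit equals ||v − Σ <v,e_j> e_j||^2, the squared distance from v to span{e_j}.)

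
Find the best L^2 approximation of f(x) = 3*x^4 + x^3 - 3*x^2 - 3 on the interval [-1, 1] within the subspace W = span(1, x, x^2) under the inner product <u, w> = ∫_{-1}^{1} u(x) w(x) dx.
g(x) = -3*x^2/7 + 3*x/5 - 114/35

The best approximation g ∈ W is the orthogonal projection of f onto W. Writing g = a_0 + a_1 x + a_2 x^2, the coefficients solve the normal equations G · a = b where
  G_{ij} = <φ_i, φ_j> and b_i = <f, φ_i>, with φ_0 = 1, φ_1 = x, φ_2 = x^2.
G =
  [2, 0, 2/3]
  [0, 2/3, 0]
  [2/3, 0, 2/5],
b = (-34/5, 2/5, -82/35).
Solving gives a_0 = -114/35, a_1 = 3/5, a_2 = -3/7, so
  g(x) = -3*x^2/7 + 3*x/5 - 114/35.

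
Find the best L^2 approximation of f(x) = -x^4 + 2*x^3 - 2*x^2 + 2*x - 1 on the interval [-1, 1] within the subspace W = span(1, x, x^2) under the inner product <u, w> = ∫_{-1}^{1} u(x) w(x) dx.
g(x) = -20*x^2/7 + 16*x/5 - 32/35

The best approximation g ∈ W is the orthogonal projection of f onto W. Writing g = a_0 + a_1 x + a_2 x^2, the coefficients solve the normal equations G · a = b where
  G_{ij} = <φ_i, φ_j> and b_i = <f, φ_i>, with φ_0 = 1, φ_1 = x, φ_2 = x^2.
G =
  [2, 0, 2/3]
  [0, 2/3, 0]
  [2/3, 0, 2/5],
b = (-56/15, 32/15, -184/105).
Solving gives a_0 = -32/35, a_1 = 16/5, a_2 = -20/7, so
  g(x) = -20*x^2/7 + 16*x/5 - 32/35.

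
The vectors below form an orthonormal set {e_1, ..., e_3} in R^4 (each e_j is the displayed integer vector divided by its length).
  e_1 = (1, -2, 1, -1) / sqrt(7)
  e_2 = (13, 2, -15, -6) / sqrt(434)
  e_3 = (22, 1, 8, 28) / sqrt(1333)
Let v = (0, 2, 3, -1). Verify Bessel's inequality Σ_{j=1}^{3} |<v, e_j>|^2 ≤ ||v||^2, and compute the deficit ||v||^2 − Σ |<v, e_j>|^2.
Σ |<v, e_j>|^2 = 243/86; ||v||^2 = 14; deficit = 961/86

Write each e_j = u_j / sqrt(<u_j, u_j>) where u_j is the displayed integer vector. Then <v, e_j> = <v, u_j> / sqrt(<u_j, u_j>), so |<v, e_j>|^2 = <v, u_j>^2 / <u_j, u_j>.
Coefficients: <v, e_1> = 0/sqrt(7), <v, e_2> = -35/sqrt(434), <v, e_3> = -2/sqrt(1333).
Square and sum: Σ |<v, e_j>|^2 = 243/86.
Compute ||v||^2 = v·v = 14.
Deficit = 14 − 243/86 = 961/86 ≥ 0, confirming Bessel's inequality. (The deficit equals ||v − Σ <v,e_j> e_j||^2, the squared distance from v to span{e_j}.)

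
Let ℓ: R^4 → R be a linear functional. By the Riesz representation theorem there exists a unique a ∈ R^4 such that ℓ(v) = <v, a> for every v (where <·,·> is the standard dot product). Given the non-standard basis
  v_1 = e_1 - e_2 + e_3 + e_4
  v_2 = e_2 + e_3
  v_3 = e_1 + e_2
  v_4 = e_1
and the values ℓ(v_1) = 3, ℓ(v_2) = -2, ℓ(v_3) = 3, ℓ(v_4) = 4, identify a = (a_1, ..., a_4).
a = (4, -1, -1, -1)

Write a = (a_1, ..., a_4) in the standard basis. For each basis vector v_i, ℓ(v_i) = <v_i, a> is a linear equation in the a_j's. Collect the n equations into a matrix system V a = ℓ, where row i of V is v_i (expressed in the standard basis). Since V is invertible (lower-triangular with 1s on the diagonal, up to permutation), solve by back-substitution:
  V =
[[1, -1, 1, 1],
 [0, 1, 1, 0],
 [1, 1, 0, 0],
 [1, 0, 0, 0]]
  V a = (3, -2, 3, 4)
Solving gives a = (4, -1, -1, -1).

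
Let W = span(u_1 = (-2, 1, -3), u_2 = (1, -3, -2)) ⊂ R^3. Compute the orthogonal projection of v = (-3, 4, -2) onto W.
proj_W(v) = (-128/39, 149/39, -73/39)

Set up U = [u_1 | ... | u_2] ∈ R^(3×2). The projector onto W = col(U) is P = U (U^T U)^(-1) U^T.
Compute U^T U =
  [14, 1]
  [1, 14],
and U^T v = (16, -11).
Solve U^T U · c = U^T v for the coefficients: c = (47/39, -34/39). The projection is proj_W(v) = U c.
Check: (v - proj_W(v)) · u_1 = 0  (should be 0).
Check: (v - proj_W(v)) · u_2 = 0  (should be 0).
Result: proj_W(v) = (-128/39, 149/39, -73/39).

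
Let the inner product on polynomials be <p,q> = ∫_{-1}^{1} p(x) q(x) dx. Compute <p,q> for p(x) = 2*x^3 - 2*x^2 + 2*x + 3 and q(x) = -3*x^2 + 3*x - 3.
<p,q> = -56/5

Expand the product: p(x)·q(x) = -6*x^5 + 12*x^4 - 18*x^3 + 3*x^2 + 3*x - 9.
∫_{-1}^{1} of each monomial x^k gives [2/(k+1) if k even, 0 if k odd]. Integrating term-by-term (or equivalently evaluating the antiderivative F(x) = -x^6 + 12*x^5/5 - 9*x^4/2 + x^3 + 3*x^2/2 - 9*x at the endpoints):
  F(1) − F(−1) = -48/5 − (8/5) = -56/5.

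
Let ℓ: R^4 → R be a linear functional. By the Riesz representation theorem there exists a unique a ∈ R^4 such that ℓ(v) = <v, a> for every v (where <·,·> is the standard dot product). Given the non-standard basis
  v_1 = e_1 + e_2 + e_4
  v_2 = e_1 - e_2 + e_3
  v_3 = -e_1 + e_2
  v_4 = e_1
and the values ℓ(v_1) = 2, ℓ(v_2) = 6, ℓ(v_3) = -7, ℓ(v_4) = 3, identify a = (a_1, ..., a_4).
a = (3, -4, -1, 3)

Write a = (a_1, ..., a_4) in the standard basis. For each basis vector v_i, ℓ(v_i) = <v_i, a> is a linear equation in the a_j's. Collect the n equations into a matrix system V a = ℓ, where row i of V is v_i (expressed in the standard basis). Since V is invertible (lower-triangular with 1s on the diagonal, up to permutation), solve by back-substitution:
  V =
[[1, 1, 0, 1],
 [1, -1, 1, 0],
 [-1, 1, 0, 0],
 [1, 0, 0, 0]]
  V a = (2, 6, -7, 3)
Solving gives a = (3, -4, -1, 3).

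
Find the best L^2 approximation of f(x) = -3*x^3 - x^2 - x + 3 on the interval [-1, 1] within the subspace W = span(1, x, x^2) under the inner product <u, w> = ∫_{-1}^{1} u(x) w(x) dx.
g(x) = -x^2 - 14*x/5 + 3

The best approximation g ∈ W is the orthogonal projection of f onto W. Writing g = a_0 + a_1 x + a_2 x^2, the coefficients solve the normal equations G · a = b where
  G_{ij} = <φ_i, φ_j> and b_i = <f, φ_i>, with φ_0 = 1, φ_1 = x, φ_2 = x^2.
G =
  [2, 0, 2/3]
  [0, 2/3, 0]
  [2/3, 0, 2/5],
b = (16/3, -28/15, 8/5).
Solving gives a_0 = 3, a_1 = -14/5, a_2 = -1, so
  g(x) = -x^2 - 14*x/5 + 3.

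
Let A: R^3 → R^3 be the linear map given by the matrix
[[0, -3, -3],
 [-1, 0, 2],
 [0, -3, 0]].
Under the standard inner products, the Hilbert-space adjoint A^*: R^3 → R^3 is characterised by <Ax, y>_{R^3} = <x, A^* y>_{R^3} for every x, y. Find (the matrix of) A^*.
A^* = A^T =
[[0, -1, 0],
 [-3, 0, -3],
 [-3, 2, 0]]

For real matrices with standard dot products, the defining identity <Ax, y> = <x, A^* y> gives (Ax)^T y = x^T (A^*) y, i.e. x^T A^T y = x^T (A^*) y. Since this holds for all x, y, we must have A^* = A^T. Therefore
A^* =
[[0, -1, 0],
 [-3, 0, -3],
 [-3, 2, 0]].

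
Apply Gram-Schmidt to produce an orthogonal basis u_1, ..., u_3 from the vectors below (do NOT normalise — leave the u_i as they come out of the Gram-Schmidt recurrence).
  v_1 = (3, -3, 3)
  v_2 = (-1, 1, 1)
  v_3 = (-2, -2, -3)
Orthogonal basis:
  u_1 = (3, -3, 3)
  u_2 = (-2/3, 2/3, 4/3)
  u_3 = (-2, -2, 0)

Apply the Gram-Schmidt recurrence
  u_1 = v_1
  u_i = v_i − Σ_{j<i} ((v_i · u_j) / (u_j · u_j)) · u_j.

Step by step this gives:
  u_1 = (3, -3, 3)
  u_2 = (-2/3, 2/3, 4/3)
  u_3 = (-2, -2, 0)

Orthogonality check:
  u_2 · u_1 = 0 (should be 0)
  u_3 · u_1 = 0 (should be 0)
  u_3 · u_2 = 0 (should be 0)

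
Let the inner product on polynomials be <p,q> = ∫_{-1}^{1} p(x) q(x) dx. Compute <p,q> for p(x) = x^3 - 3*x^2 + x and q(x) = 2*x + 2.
<p,q> = -28/15

Expand the product: p(x)·q(x) = 2*x^4 - 4*x^3 - 4*x^2 + 2*x.
∫_{-1}^{1} of each monomial x^k gives [2/(k+1) if k even, 0 if k odd]. Integrating term-by-term (or equivalently evaluating the antiderivative F(x) = 2*x^5/5 - x^4 - 4*x^3/3 + x^2 at the endpoints):
  F(1) − F(−1) = -14/15 − (14/15) = -28/15.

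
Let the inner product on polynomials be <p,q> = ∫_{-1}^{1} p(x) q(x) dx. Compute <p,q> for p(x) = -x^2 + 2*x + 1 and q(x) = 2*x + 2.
<p,q> = 16/3

Expand the product: p(x)·q(x) = -2*x^3 + 2*x^2 + 6*x + 2.
∫_{-1}^{1} of each monomial x^k gives [2/(k+1) if k even, 0 if k odd]. Integrating term-by-term (or equivalently evaluating the antiderivative F(x) = -x^4/2 + 2*x^3/3 + 3*x^2 + 2*x at the endpoints):
  F(1) − F(−1) = 31/6 − (-1/6) = 16/3.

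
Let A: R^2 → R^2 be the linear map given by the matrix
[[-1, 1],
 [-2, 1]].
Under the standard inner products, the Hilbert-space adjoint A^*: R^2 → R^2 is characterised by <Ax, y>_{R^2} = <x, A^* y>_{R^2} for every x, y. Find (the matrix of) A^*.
A^* = A^T =
[[-1, -2],
 [1, 1]]

For real matrices with standard dot products, the defining identity <Ax, y> = <x, A^* y> gives (Ax)^T y = x^T (A^*) y, i.e. x^T A^T y = x^T (A^*) y. Since this holds for all x, y, we must have A^* = A^T. Therefore
A^* =
[[-1, -2],
 [1, 1]].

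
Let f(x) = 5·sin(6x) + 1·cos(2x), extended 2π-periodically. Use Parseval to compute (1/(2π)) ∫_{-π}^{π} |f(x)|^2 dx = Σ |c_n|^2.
Σ |c_n|^2 = 13

Expand |f|^2 and use orthogonality of {sin(nx), cos(mx)} on [-π, π]:
  ∫_{-π}^{π} sin(nx)^2 dx = π, ∫ cos(mx)^2 dx = π, and cross terms integrate to 0.
So ∫_{-π}^{π} f(x)^2 dx = 5^2 · π + 1^2 · π = (25 + 1)π.
Divide by 2π: (25 + 1)/2 = 13.
By Parseval, this equals Σ |c_n|^2.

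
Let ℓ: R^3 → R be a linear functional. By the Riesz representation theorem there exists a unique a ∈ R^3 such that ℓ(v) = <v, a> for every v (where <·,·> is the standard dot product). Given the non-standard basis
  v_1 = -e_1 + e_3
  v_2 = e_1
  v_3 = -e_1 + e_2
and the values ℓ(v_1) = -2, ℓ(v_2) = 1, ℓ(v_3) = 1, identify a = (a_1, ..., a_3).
a = (1, 2, -1)

Write a = (a_1, ..., a_3) in the standard basis. For each basis vector v_i, ℓ(v_i) = <v_i, a> is a linear equation in the a_j's. Collect the n equations into a matrix system V a = ℓ, where row i of V is v_i (expressed in the standard basis). Since V is invertible (lower-triangular with 1s on the diagonal, up to permutation), solve by back-substitution:
  V =
[[-1, 0, 1],
 [1, 0, 0],
 [-1, 1, 0]]
  V a = (-2, 1, 1)
Solving gives a = (1, 2, -1).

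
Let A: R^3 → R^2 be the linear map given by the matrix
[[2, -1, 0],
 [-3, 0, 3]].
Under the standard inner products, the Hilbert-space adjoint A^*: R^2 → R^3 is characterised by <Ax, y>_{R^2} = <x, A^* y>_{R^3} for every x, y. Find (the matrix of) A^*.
A^* = A^T =
[[2, -3],
 [-1, 0],
 [0, 3]]

For real matrices with standard dot products, the defining identity <Ax, y> = <x, A^* y> gives (Ax)^T y = x^T (A^*) y, i.e. x^T A^T y = x^T (A^*) y. Since this holds for all x, y, we must have A^* = A^T. Therefore
A^* =
[[2, -3],
 [-1, 0],
 [0, 3]].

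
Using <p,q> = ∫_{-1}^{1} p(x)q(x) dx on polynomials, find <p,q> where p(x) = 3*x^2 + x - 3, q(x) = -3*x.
<p,q> = -2

Expand the product: p(x)·q(x) = -9*x^3 - 3*x^2 + 9*x.
∫_{-1}^{1} of each monomial x^k gives [2/(k+1) if k even, 0 if k odd]. Integrating term-by-term (or equivalently evaluating the antiderivative F(x) = -9*x^4/4 - x^3 + 9*x^2/2 at the endpoints):
  F(1) − F(−1) = 5/4 − (13/4) = -2.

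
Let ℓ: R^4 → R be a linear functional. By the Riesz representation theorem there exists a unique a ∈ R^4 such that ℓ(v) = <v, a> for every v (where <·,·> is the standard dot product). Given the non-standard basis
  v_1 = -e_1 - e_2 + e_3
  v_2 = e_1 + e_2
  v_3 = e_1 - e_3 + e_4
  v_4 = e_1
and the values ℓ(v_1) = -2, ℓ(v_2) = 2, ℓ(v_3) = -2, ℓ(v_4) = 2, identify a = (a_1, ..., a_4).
a = (2, 0, 0, -4)

Write a = (a_1, ..., a_4) in the standard basis. For each basis vector v_i, ℓ(v_i) = <v_i, a> is a linear equation in the a_j's. Collect the n equations into a matrix system V a = ℓ, where row i of V is v_i (expressed in the standard basis). Since V is invertible (lower-triangular with 1s on the diagonal, up to permutation), solve by back-substitution:
  V =
[[-1, -1, 1, 0],
 [1, 1, 0, 0],
 [1, 0, -1, 1],
 [1, 0, 0, 0]]
  V a = (-2, 2, -2, 2)
Solving gives a = (2, 0, 0, -4).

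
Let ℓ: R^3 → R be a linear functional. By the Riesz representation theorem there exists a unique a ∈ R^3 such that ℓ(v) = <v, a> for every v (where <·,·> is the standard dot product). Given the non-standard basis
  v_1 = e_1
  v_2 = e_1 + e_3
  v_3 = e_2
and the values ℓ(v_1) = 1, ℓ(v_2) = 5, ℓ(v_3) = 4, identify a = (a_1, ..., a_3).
a = (1, 4, 4)

Write a = (a_1, ..., a_3) in the standard basis. For each basis vector v_i, ℓ(v_i) = <v_i, a> is a linear equation in the a_j's. Collect the n equations into a matrix system V a = ℓ, where row i of V is v_i (expressed in the standard basis). Since V is invertible (lower-triangular with 1s on the diagonal, up to permutation), solve by back-substitution:
  V =
[[1, 0, 0],
 [1, 0, 1],
 [0, 1, 0]]
  V a = (1, 5, 4)
Solving gives a = (1, 4, 4).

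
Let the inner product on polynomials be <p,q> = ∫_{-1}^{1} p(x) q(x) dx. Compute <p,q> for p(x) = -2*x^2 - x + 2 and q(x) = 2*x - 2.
<p,q> = -20/3

Expand the product: p(x)·q(x) = -4*x^3 + 2*x^2 + 6*x - 4.
∫_{-1}^{1} of each monomial x^k gives [2/(k+1) if k even, 0 if k odd]. Integrating term-by-term (or equivalently evaluating the antiderivative F(x) = -x^4 + 2*x^3/3 + 3*x^2 - 4*x at the endpoints):
  F(1) − F(−1) = -4/3 − (16/3) = -20/3.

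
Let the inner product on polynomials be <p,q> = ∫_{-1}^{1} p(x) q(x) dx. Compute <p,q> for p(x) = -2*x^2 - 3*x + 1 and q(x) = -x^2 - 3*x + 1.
<p,q> = 34/5

Expand the product: p(x)·q(x) = 2*x^4 + 9*x^3 + 6*x^2 - 6*x + 1.
∫_{-1}^{1} of each monomial x^k gives [2/(k+1) if k even, 0 if k odd]. Integrating term-by-term (or equivalently evaluating the antiderivative F(x) = 2*x^5/5 + 9*x^4/4 + 2*x^3 - 3*x^2 + x at the endpoints):
  F(1) − F(−1) = 53/20 − (-83/20) = 34/5.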